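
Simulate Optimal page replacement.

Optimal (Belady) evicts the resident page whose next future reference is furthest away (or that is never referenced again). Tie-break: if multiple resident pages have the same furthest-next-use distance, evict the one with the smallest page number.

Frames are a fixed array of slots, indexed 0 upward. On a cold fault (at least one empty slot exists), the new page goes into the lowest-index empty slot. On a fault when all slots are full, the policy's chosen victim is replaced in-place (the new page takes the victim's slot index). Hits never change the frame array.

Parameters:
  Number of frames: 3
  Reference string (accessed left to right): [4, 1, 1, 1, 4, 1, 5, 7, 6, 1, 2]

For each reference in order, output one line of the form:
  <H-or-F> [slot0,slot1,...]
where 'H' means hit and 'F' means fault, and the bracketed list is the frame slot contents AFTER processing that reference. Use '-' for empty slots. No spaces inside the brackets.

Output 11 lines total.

F [4,-,-]
F [4,1,-]
H [4,1,-]
H [4,1,-]
H [4,1,-]
H [4,1,-]
F [4,1,5]
F [7,1,5]
F [7,1,6]
H [7,1,6]
F [7,2,6]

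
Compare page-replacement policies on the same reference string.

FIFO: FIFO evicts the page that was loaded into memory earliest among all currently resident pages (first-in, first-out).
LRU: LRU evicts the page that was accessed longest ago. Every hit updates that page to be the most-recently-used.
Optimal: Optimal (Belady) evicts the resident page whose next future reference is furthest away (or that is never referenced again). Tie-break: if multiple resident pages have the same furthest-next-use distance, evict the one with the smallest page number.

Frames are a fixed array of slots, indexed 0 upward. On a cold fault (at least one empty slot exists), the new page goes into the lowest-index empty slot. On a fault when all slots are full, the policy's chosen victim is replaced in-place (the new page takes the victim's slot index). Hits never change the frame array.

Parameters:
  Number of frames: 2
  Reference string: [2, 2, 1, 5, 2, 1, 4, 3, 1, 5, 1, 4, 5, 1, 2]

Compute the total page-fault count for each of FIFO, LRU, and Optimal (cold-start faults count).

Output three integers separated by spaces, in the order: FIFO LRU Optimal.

Answer: 12 13 10

Derivation:
--- FIFO ---
  step 0: ref 2 -> FAULT, frames=[2,-] (faults so far: 1)
  step 1: ref 2 -> HIT, frames=[2,-] (faults so far: 1)
  step 2: ref 1 -> FAULT, frames=[2,1] (faults so far: 2)
  step 3: ref 5 -> FAULT, evict 2, frames=[5,1] (faults so far: 3)
  step 4: ref 2 -> FAULT, evict 1, frames=[5,2] (faults so far: 4)
  step 5: ref 1 -> FAULT, evict 5, frames=[1,2] (faults so far: 5)
  step 6: ref 4 -> FAULT, evict 2, frames=[1,4] (faults so far: 6)
  step 7: ref 3 -> FAULT, evict 1, frames=[3,4] (faults so far: 7)
  step 8: ref 1 -> FAULT, evict 4, frames=[3,1] (faults so far: 8)
  step 9: ref 5 -> FAULT, evict 3, frames=[5,1] (faults so far: 9)
  step 10: ref 1 -> HIT, frames=[5,1] (faults so far: 9)
  step 11: ref 4 -> FAULT, evict 1, frames=[5,4] (faults so far: 10)
  step 12: ref 5 -> HIT, frames=[5,4] (faults so far: 10)
  step 13: ref 1 -> FAULT, evict 5, frames=[1,4] (faults so far: 11)
  step 14: ref 2 -> FAULT, evict 4, frames=[1,2] (faults so far: 12)
  FIFO total faults: 12
--- LRU ---
  step 0: ref 2 -> FAULT, frames=[2,-] (faults so far: 1)
  step 1: ref 2 -> HIT, frames=[2,-] (faults so far: 1)
  step 2: ref 1 -> FAULT, frames=[2,1] (faults so far: 2)
  step 3: ref 5 -> FAULT, evict 2, frames=[5,1] (faults so far: 3)
  step 4: ref 2 -> FAULT, evict 1, frames=[5,2] (faults so far: 4)
  step 5: ref 1 -> FAULT, evict 5, frames=[1,2] (faults so far: 5)
  step 6: ref 4 -> FAULT, evict 2, frames=[1,4] (faults so far: 6)
  step 7: ref 3 -> FAULT, evict 1, frames=[3,4] (faults so far: 7)
  step 8: ref 1 -> FAULT, evict 4, frames=[3,1] (faults so far: 8)
  step 9: ref 5 -> FAULT, evict 3, frames=[5,1] (faults so far: 9)
  step 10: ref 1 -> HIT, frames=[5,1] (faults so far: 9)
  step 11: ref 4 -> FAULT, evict 5, frames=[4,1] (faults so far: 10)
  step 12: ref 5 -> FAULT, evict 1, frames=[4,5] (faults so far: 11)
  step 13: ref 1 -> FAULT, evict 4, frames=[1,5] (faults so far: 12)
  step 14: ref 2 -> FAULT, evict 5, frames=[1,2] (faults so far: 13)
  LRU total faults: 13
--- Optimal ---
  step 0: ref 2 -> FAULT, frames=[2,-] (faults so far: 1)
  step 1: ref 2 -> HIT, frames=[2,-] (faults so far: 1)
  step 2: ref 1 -> FAULT, frames=[2,1] (faults so far: 2)
  step 3: ref 5 -> FAULT, evict 1, frames=[2,5] (faults so far: 3)
  step 4: ref 2 -> HIT, frames=[2,5] (faults so far: 3)
  step 5: ref 1 -> FAULT, evict 2, frames=[1,5] (faults so far: 4)
  step 6: ref 4 -> FAULT, evict 5, frames=[1,4] (faults so far: 5)
  step 7: ref 3 -> FAULT, evict 4, frames=[1,3] (faults so far: 6)
  step 8: ref 1 -> HIT, frames=[1,3] (faults so far: 6)
  step 9: ref 5 -> FAULT, evict 3, frames=[1,5] (faults so far: 7)
  step 10: ref 1 -> HIT, frames=[1,5] (faults so far: 7)
  step 11: ref 4 -> FAULT, evict 1, frames=[4,5] (faults so far: 8)
  step 12: ref 5 -> HIT, frames=[4,5] (faults so far: 8)
  step 13: ref 1 -> FAULT, evict 4, frames=[1,5] (faults so far: 9)
  step 14: ref 2 -> FAULT, evict 1, frames=[2,5] (faults so far: 10)
  Optimal total faults: 10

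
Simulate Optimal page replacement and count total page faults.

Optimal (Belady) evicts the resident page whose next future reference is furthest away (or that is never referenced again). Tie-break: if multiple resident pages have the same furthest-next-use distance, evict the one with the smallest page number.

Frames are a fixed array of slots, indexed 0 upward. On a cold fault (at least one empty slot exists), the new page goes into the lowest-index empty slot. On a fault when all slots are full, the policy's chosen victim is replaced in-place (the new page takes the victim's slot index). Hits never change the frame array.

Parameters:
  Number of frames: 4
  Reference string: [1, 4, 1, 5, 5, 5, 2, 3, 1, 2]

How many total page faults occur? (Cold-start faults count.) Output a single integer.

Answer: 5

Derivation:
Step 0: ref 1 → FAULT, frames=[1,-,-,-]
Step 1: ref 4 → FAULT, frames=[1,4,-,-]
Step 2: ref 1 → HIT, frames=[1,4,-,-]
Step 3: ref 5 → FAULT, frames=[1,4,5,-]
Step 4: ref 5 → HIT, frames=[1,4,5,-]
Step 5: ref 5 → HIT, frames=[1,4,5,-]
Step 6: ref 2 → FAULT, frames=[1,4,5,2]
Step 7: ref 3 → FAULT (evict 4), frames=[1,3,5,2]
Step 8: ref 1 → HIT, frames=[1,3,5,2]
Step 9: ref 2 → HIT, frames=[1,3,5,2]
Total faults: 5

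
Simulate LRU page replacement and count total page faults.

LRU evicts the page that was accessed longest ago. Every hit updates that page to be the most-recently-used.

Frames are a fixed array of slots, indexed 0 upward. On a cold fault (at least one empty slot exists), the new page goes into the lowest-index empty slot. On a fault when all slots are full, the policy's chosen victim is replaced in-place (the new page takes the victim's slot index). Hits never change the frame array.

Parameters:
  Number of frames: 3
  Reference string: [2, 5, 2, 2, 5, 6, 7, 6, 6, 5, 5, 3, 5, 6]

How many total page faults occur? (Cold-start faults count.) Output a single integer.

Answer: 5

Derivation:
Step 0: ref 2 → FAULT, frames=[2,-,-]
Step 1: ref 5 → FAULT, frames=[2,5,-]
Step 2: ref 2 → HIT, frames=[2,5,-]
Step 3: ref 2 → HIT, frames=[2,5,-]
Step 4: ref 5 → HIT, frames=[2,5,-]
Step 5: ref 6 → FAULT, frames=[2,5,6]
Step 6: ref 7 → FAULT (evict 2), frames=[7,5,6]
Step 7: ref 6 → HIT, frames=[7,5,6]
Step 8: ref 6 → HIT, frames=[7,5,6]
Step 9: ref 5 → HIT, frames=[7,5,6]
Step 10: ref 5 → HIT, frames=[7,5,6]
Step 11: ref 3 → FAULT (evict 7), frames=[3,5,6]
Step 12: ref 5 → HIT, frames=[3,5,6]
Step 13: ref 6 → HIT, frames=[3,5,6]
Total faults: 5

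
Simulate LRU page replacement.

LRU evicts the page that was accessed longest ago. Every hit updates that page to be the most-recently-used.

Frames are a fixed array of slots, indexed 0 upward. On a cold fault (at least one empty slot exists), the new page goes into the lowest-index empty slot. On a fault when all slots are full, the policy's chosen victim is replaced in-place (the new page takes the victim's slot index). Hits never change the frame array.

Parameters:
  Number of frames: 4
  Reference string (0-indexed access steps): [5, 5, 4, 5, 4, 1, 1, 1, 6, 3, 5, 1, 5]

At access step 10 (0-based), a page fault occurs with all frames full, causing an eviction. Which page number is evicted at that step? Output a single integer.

Answer: 4

Derivation:
Step 0: ref 5 -> FAULT, frames=[5,-,-,-]
Step 1: ref 5 -> HIT, frames=[5,-,-,-]
Step 2: ref 4 -> FAULT, frames=[5,4,-,-]
Step 3: ref 5 -> HIT, frames=[5,4,-,-]
Step 4: ref 4 -> HIT, frames=[5,4,-,-]
Step 5: ref 1 -> FAULT, frames=[5,4,1,-]
Step 6: ref 1 -> HIT, frames=[5,4,1,-]
Step 7: ref 1 -> HIT, frames=[5,4,1,-]
Step 8: ref 6 -> FAULT, frames=[5,4,1,6]
Step 9: ref 3 -> FAULT, evict 5, frames=[3,4,1,6]
Step 10: ref 5 -> FAULT, evict 4, frames=[3,5,1,6]
At step 10: evicted page 4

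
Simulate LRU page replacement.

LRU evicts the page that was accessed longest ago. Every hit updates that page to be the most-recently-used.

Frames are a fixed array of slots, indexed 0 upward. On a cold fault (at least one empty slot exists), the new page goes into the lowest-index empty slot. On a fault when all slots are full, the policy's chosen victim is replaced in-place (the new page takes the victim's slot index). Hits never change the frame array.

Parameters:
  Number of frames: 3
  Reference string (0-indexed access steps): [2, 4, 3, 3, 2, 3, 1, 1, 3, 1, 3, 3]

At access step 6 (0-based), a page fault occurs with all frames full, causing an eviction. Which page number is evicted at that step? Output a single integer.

Step 0: ref 2 -> FAULT, frames=[2,-,-]
Step 1: ref 4 -> FAULT, frames=[2,4,-]
Step 2: ref 3 -> FAULT, frames=[2,4,3]
Step 3: ref 3 -> HIT, frames=[2,4,3]
Step 4: ref 2 -> HIT, frames=[2,4,3]
Step 5: ref 3 -> HIT, frames=[2,4,3]
Step 6: ref 1 -> FAULT, evict 4, frames=[2,1,3]
At step 6: evicted page 4

Answer: 4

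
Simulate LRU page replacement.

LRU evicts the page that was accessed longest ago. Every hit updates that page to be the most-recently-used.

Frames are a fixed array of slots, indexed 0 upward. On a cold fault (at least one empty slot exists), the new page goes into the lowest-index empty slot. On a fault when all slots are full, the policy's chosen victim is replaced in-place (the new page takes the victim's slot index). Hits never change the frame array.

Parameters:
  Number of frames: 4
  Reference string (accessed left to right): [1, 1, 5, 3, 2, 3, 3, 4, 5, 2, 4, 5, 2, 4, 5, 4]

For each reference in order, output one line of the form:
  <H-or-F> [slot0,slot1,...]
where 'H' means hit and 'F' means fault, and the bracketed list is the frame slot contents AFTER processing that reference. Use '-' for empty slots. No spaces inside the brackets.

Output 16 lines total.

F [1,-,-,-]
H [1,-,-,-]
F [1,5,-,-]
F [1,5,3,-]
F [1,5,3,2]
H [1,5,3,2]
H [1,5,3,2]
F [4,5,3,2]
H [4,5,3,2]
H [4,5,3,2]
H [4,5,3,2]
H [4,5,3,2]
H [4,5,3,2]
H [4,5,3,2]
H [4,5,3,2]
H [4,5,3,2]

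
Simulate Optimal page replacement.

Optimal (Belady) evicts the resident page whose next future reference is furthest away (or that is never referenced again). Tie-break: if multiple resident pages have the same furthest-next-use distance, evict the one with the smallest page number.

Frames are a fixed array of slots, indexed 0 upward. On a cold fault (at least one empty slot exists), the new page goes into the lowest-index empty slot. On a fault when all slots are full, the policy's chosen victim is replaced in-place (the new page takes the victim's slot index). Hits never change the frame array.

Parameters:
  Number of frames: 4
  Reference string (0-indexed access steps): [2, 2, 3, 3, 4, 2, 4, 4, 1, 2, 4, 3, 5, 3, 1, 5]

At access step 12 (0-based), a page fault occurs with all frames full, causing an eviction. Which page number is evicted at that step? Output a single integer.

Answer: 2

Derivation:
Step 0: ref 2 -> FAULT, frames=[2,-,-,-]
Step 1: ref 2 -> HIT, frames=[2,-,-,-]
Step 2: ref 3 -> FAULT, frames=[2,3,-,-]
Step 3: ref 3 -> HIT, frames=[2,3,-,-]
Step 4: ref 4 -> FAULT, frames=[2,3,4,-]
Step 5: ref 2 -> HIT, frames=[2,3,4,-]
Step 6: ref 4 -> HIT, frames=[2,3,4,-]
Step 7: ref 4 -> HIT, frames=[2,3,4,-]
Step 8: ref 1 -> FAULT, frames=[2,3,4,1]
Step 9: ref 2 -> HIT, frames=[2,3,4,1]
Step 10: ref 4 -> HIT, frames=[2,3,4,1]
Step 11: ref 3 -> HIT, frames=[2,3,4,1]
Step 12: ref 5 -> FAULT, evict 2, frames=[5,3,4,1]
At step 12: evicted page 2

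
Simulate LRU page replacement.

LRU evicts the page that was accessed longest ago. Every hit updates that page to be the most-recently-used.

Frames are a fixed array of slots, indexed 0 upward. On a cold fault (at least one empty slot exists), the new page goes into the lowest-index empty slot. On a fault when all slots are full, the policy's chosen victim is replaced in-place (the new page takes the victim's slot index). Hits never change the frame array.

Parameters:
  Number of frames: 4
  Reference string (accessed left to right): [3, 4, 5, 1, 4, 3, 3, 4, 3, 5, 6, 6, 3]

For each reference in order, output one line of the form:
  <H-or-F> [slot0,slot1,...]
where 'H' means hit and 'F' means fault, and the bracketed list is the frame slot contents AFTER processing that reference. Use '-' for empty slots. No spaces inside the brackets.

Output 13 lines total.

F [3,-,-,-]
F [3,4,-,-]
F [3,4,5,-]
F [3,4,5,1]
H [3,4,5,1]
H [3,4,5,1]
H [3,4,5,1]
H [3,4,5,1]
H [3,4,5,1]
H [3,4,5,1]
F [3,4,5,6]
H [3,4,5,6]
H [3,4,5,6]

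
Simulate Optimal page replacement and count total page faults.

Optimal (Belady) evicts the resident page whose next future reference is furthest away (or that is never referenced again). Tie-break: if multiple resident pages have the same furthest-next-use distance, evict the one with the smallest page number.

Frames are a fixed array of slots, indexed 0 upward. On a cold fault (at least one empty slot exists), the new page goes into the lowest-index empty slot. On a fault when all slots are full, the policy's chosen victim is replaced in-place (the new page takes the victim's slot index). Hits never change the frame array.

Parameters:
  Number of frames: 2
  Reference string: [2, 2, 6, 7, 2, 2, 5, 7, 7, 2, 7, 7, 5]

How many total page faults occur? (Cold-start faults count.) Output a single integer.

Answer: 6

Derivation:
Step 0: ref 2 → FAULT, frames=[2,-]
Step 1: ref 2 → HIT, frames=[2,-]
Step 2: ref 6 → FAULT, frames=[2,6]
Step 3: ref 7 → FAULT (evict 6), frames=[2,7]
Step 4: ref 2 → HIT, frames=[2,7]
Step 5: ref 2 → HIT, frames=[2,7]
Step 6: ref 5 → FAULT (evict 2), frames=[5,7]
Step 7: ref 7 → HIT, frames=[5,7]
Step 8: ref 7 → HIT, frames=[5,7]
Step 9: ref 2 → FAULT (evict 5), frames=[2,7]
Step 10: ref 7 → HIT, frames=[2,7]
Step 11: ref 7 → HIT, frames=[2,7]
Step 12: ref 5 → FAULT (evict 2), frames=[5,7]
Total faults: 6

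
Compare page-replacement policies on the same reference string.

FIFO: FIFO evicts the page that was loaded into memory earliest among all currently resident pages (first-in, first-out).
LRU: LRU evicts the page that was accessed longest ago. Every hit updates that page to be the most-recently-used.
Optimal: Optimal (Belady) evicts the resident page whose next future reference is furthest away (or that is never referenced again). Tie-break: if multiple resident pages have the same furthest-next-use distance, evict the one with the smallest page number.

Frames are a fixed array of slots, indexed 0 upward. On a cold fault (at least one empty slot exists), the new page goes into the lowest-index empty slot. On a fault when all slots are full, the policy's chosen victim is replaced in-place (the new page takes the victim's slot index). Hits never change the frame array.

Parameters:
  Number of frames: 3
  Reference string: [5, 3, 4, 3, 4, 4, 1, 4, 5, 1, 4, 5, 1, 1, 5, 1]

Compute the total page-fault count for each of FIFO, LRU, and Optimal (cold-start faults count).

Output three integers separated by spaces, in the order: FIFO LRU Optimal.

--- FIFO ---
  step 0: ref 5 -> FAULT, frames=[5,-,-] (faults so far: 1)
  step 1: ref 3 -> FAULT, frames=[5,3,-] (faults so far: 2)
  step 2: ref 4 -> FAULT, frames=[5,3,4] (faults so far: 3)
  step 3: ref 3 -> HIT, frames=[5,3,4] (faults so far: 3)
  step 4: ref 4 -> HIT, frames=[5,3,4] (faults so far: 3)
  step 5: ref 4 -> HIT, frames=[5,3,4] (faults so far: 3)
  step 6: ref 1 -> FAULT, evict 5, frames=[1,3,4] (faults so far: 4)
  step 7: ref 4 -> HIT, frames=[1,3,4] (faults so far: 4)
  step 8: ref 5 -> FAULT, evict 3, frames=[1,5,4] (faults so far: 5)
  step 9: ref 1 -> HIT, frames=[1,5,4] (faults so far: 5)
  step 10: ref 4 -> HIT, frames=[1,5,4] (faults so far: 5)
  step 11: ref 5 -> HIT, frames=[1,5,4] (faults so far: 5)
  step 12: ref 1 -> HIT, frames=[1,5,4] (faults so far: 5)
  step 13: ref 1 -> HIT, frames=[1,5,4] (faults so far: 5)
  step 14: ref 5 -> HIT, frames=[1,5,4] (faults so far: 5)
  step 15: ref 1 -> HIT, frames=[1,5,4] (faults so far: 5)
  FIFO total faults: 5
--- LRU ---
  step 0: ref 5 -> FAULT, frames=[5,-,-] (faults so far: 1)
  step 1: ref 3 -> FAULT, frames=[5,3,-] (faults so far: 2)
  step 2: ref 4 -> FAULT, frames=[5,3,4] (faults so far: 3)
  step 3: ref 3 -> HIT, frames=[5,3,4] (faults so far: 3)
  step 4: ref 4 -> HIT, frames=[5,3,4] (faults so far: 3)
  step 5: ref 4 -> HIT, frames=[5,3,4] (faults so far: 3)
  step 6: ref 1 -> FAULT, evict 5, frames=[1,3,4] (faults so far: 4)
  step 7: ref 4 -> HIT, frames=[1,3,4] (faults so far: 4)
  step 8: ref 5 -> FAULT, evict 3, frames=[1,5,4] (faults so far: 5)
  step 9: ref 1 -> HIT, frames=[1,5,4] (faults so far: 5)
  step 10: ref 4 -> HIT, frames=[1,5,4] (faults so far: 5)
  step 11: ref 5 -> HIT, frames=[1,5,4] (faults so far: 5)
  step 12: ref 1 -> HIT, frames=[1,5,4] (faults so far: 5)
  step 13: ref 1 -> HIT, frames=[1,5,4] (faults so far: 5)
  step 14: ref 5 -> HIT, frames=[1,5,4] (faults so far: 5)
  step 15: ref 1 -> HIT, frames=[1,5,4] (faults so far: 5)
  LRU total faults: 5
--- Optimal ---
  step 0: ref 5 -> FAULT, frames=[5,-,-] (faults so far: 1)
  step 1: ref 3 -> FAULT, frames=[5,3,-] (faults so far: 2)
  step 2: ref 4 -> FAULT, frames=[5,3,4] (faults so far: 3)
  step 3: ref 3 -> HIT, frames=[5,3,4] (faults so far: 3)
  step 4: ref 4 -> HIT, frames=[5,3,4] (faults so far: 3)
  step 5: ref 4 -> HIT, frames=[5,3,4] (faults so far: 3)
  step 6: ref 1 -> FAULT, evict 3, frames=[5,1,4] (faults so far: 4)
  step 7: ref 4 -> HIT, frames=[5,1,4] (faults so far: 4)
  step 8: ref 5 -> HIT, frames=[5,1,4] (faults so far: 4)
  step 9: ref 1 -> HIT, frames=[5,1,4] (faults so far: 4)
  step 10: ref 4 -> HIT, frames=[5,1,4] (faults so far: 4)
  step 11: ref 5 -> HIT, frames=[5,1,4] (faults so far: 4)
  step 12: ref 1 -> HIT, frames=[5,1,4] (faults so far: 4)
  step 13: ref 1 -> HIT, frames=[5,1,4] (faults so far: 4)
  step 14: ref 5 -> HIT, frames=[5,1,4] (faults so far: 4)
  step 15: ref 1 -> HIT, frames=[5,1,4] (faults so far: 4)
  Optimal total faults: 4

Answer: 5 5 4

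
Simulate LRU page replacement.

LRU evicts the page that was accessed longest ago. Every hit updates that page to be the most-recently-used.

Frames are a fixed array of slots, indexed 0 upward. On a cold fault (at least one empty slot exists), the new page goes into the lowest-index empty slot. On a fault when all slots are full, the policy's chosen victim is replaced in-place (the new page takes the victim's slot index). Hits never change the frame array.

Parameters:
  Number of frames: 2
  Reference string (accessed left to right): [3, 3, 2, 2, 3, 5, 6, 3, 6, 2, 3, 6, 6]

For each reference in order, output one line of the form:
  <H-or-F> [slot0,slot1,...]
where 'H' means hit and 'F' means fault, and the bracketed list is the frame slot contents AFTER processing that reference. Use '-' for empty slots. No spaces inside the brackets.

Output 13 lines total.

F [3,-]
H [3,-]
F [3,2]
H [3,2]
H [3,2]
F [3,5]
F [6,5]
F [6,3]
H [6,3]
F [6,2]
F [3,2]
F [3,6]
H [3,6]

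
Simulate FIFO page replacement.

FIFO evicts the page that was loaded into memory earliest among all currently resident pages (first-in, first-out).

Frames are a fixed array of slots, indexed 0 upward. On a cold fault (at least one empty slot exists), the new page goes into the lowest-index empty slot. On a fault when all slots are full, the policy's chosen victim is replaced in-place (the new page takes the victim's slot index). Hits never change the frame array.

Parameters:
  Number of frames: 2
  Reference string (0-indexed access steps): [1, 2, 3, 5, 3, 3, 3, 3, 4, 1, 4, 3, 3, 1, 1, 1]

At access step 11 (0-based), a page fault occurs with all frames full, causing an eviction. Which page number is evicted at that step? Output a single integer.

Step 0: ref 1 -> FAULT, frames=[1,-]
Step 1: ref 2 -> FAULT, frames=[1,2]
Step 2: ref 3 -> FAULT, evict 1, frames=[3,2]
Step 3: ref 5 -> FAULT, evict 2, frames=[3,5]
Step 4: ref 3 -> HIT, frames=[3,5]
Step 5: ref 3 -> HIT, frames=[3,5]
Step 6: ref 3 -> HIT, frames=[3,5]
Step 7: ref 3 -> HIT, frames=[3,5]
Step 8: ref 4 -> FAULT, evict 3, frames=[4,5]
Step 9: ref 1 -> FAULT, evict 5, frames=[4,1]
Step 10: ref 4 -> HIT, frames=[4,1]
Step 11: ref 3 -> FAULT, evict 4, frames=[3,1]
At step 11: evicted page 4

Answer: 4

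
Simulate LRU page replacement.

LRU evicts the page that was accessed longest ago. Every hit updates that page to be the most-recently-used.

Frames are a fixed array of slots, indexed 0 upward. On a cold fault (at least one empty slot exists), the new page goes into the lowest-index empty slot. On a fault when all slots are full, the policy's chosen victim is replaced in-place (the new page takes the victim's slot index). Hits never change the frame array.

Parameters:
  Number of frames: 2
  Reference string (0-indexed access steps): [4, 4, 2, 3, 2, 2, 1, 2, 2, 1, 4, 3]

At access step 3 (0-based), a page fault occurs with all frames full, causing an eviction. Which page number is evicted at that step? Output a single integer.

Answer: 4

Derivation:
Step 0: ref 4 -> FAULT, frames=[4,-]
Step 1: ref 4 -> HIT, frames=[4,-]
Step 2: ref 2 -> FAULT, frames=[4,2]
Step 3: ref 3 -> FAULT, evict 4, frames=[3,2]
At step 3: evicted page 4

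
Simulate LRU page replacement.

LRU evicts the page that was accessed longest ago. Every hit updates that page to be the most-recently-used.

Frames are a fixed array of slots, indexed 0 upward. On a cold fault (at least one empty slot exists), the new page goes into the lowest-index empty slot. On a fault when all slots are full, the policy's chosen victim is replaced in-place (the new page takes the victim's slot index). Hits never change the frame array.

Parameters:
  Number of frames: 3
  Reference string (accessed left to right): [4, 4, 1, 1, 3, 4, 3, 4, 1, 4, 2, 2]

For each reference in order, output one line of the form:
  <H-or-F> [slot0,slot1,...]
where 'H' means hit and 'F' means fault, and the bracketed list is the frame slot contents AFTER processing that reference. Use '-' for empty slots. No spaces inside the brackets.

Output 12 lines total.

F [4,-,-]
H [4,-,-]
F [4,1,-]
H [4,1,-]
F [4,1,3]
H [4,1,3]
H [4,1,3]
H [4,1,3]
H [4,1,3]
H [4,1,3]
F [4,1,2]
H [4,1,2]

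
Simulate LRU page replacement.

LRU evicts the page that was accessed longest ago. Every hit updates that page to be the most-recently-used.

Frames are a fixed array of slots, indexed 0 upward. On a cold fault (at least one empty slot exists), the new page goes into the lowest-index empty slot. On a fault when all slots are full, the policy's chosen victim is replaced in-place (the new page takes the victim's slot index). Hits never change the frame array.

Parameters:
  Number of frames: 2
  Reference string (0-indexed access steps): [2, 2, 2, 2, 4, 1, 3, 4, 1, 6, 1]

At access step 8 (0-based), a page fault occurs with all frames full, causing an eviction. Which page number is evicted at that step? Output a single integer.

Answer: 3

Derivation:
Step 0: ref 2 -> FAULT, frames=[2,-]
Step 1: ref 2 -> HIT, frames=[2,-]
Step 2: ref 2 -> HIT, frames=[2,-]
Step 3: ref 2 -> HIT, frames=[2,-]
Step 4: ref 4 -> FAULT, frames=[2,4]
Step 5: ref 1 -> FAULT, evict 2, frames=[1,4]
Step 6: ref 3 -> FAULT, evict 4, frames=[1,3]
Step 7: ref 4 -> FAULT, evict 1, frames=[4,3]
Step 8: ref 1 -> FAULT, evict 3, frames=[4,1]
At step 8: evicted page 3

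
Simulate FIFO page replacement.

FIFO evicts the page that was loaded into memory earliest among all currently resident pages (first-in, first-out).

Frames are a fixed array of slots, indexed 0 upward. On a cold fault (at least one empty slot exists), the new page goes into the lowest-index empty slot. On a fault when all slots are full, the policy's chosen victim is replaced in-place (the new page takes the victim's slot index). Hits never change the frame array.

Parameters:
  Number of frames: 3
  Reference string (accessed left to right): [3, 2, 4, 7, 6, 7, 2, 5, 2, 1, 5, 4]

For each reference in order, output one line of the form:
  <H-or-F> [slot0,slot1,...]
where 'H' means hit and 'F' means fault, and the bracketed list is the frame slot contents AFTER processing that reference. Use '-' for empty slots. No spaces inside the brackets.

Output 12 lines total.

F [3,-,-]
F [3,2,-]
F [3,2,4]
F [7,2,4]
F [7,6,4]
H [7,6,4]
F [7,6,2]
F [5,6,2]
H [5,6,2]
F [5,1,2]
H [5,1,2]
F [5,1,4]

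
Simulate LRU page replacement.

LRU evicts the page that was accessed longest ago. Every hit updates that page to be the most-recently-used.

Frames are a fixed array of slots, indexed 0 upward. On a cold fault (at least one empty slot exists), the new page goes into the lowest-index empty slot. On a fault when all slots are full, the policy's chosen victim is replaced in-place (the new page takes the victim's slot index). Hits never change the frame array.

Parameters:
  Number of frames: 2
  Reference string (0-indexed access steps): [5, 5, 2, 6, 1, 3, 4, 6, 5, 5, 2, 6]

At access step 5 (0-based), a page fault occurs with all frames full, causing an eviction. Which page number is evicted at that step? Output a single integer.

Answer: 6

Derivation:
Step 0: ref 5 -> FAULT, frames=[5,-]
Step 1: ref 5 -> HIT, frames=[5,-]
Step 2: ref 2 -> FAULT, frames=[5,2]
Step 3: ref 6 -> FAULT, evict 5, frames=[6,2]
Step 4: ref 1 -> FAULT, evict 2, frames=[6,1]
Step 5: ref 3 -> FAULT, evict 6, frames=[3,1]
At step 5: evicted page 6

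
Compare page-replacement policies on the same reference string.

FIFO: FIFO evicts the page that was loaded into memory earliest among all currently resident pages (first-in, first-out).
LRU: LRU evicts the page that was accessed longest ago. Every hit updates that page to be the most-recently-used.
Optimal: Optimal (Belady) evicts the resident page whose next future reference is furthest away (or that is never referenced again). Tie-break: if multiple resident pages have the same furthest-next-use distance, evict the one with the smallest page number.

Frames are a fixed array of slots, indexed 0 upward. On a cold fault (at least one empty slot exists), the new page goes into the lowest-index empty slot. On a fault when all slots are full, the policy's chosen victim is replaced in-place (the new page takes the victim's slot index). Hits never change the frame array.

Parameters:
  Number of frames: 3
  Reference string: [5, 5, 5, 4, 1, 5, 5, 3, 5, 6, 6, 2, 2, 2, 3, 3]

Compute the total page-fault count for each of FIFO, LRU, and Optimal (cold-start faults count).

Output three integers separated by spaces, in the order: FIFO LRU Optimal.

Answer: 8 7 6

Derivation:
--- FIFO ---
  step 0: ref 5 -> FAULT, frames=[5,-,-] (faults so far: 1)
  step 1: ref 5 -> HIT, frames=[5,-,-] (faults so far: 1)
  step 2: ref 5 -> HIT, frames=[5,-,-] (faults so far: 1)
  step 3: ref 4 -> FAULT, frames=[5,4,-] (faults so far: 2)
  step 4: ref 1 -> FAULT, frames=[5,4,1] (faults so far: 3)
  step 5: ref 5 -> HIT, frames=[5,4,1] (faults so far: 3)
  step 6: ref 5 -> HIT, frames=[5,4,1] (faults so far: 3)
  step 7: ref 3 -> FAULT, evict 5, frames=[3,4,1] (faults so far: 4)
  step 8: ref 5 -> FAULT, evict 4, frames=[3,5,1] (faults so far: 5)
  step 9: ref 6 -> FAULT, evict 1, frames=[3,5,6] (faults so far: 6)
  step 10: ref 6 -> HIT, frames=[3,5,6] (faults so far: 6)
  step 11: ref 2 -> FAULT, evict 3, frames=[2,5,6] (faults so far: 7)
  step 12: ref 2 -> HIT, frames=[2,5,6] (faults so far: 7)
  step 13: ref 2 -> HIT, frames=[2,5,6] (faults so far: 7)
  step 14: ref 3 -> FAULT, evict 5, frames=[2,3,6] (faults so far: 8)
  step 15: ref 3 -> HIT, frames=[2,3,6] (faults so far: 8)
  FIFO total faults: 8
--- LRU ---
  step 0: ref 5 -> FAULT, frames=[5,-,-] (faults so far: 1)
  step 1: ref 5 -> HIT, frames=[5,-,-] (faults so far: 1)
  step 2: ref 5 -> HIT, frames=[5,-,-] (faults so far: 1)
  step 3: ref 4 -> FAULT, frames=[5,4,-] (faults so far: 2)
  step 4: ref 1 -> FAULT, frames=[5,4,1] (faults so far: 3)
  step 5: ref 5 -> HIT, frames=[5,4,1] (faults so far: 3)
  step 6: ref 5 -> HIT, frames=[5,4,1] (faults so far: 3)
  step 7: ref 3 -> FAULT, evict 4, frames=[5,3,1] (faults so far: 4)
  step 8: ref 5 -> HIT, frames=[5,3,1] (faults so far: 4)
  step 9: ref 6 -> FAULT, evict 1, frames=[5,3,6] (faults so far: 5)
  step 10: ref 6 -> HIT, frames=[5,3,6] (faults so far: 5)
  step 11: ref 2 -> FAULT, evict 3, frames=[5,2,6] (faults so far: 6)
  step 12: ref 2 -> HIT, frames=[5,2,6] (faults so far: 6)
  step 13: ref 2 -> HIT, frames=[5,2,6] (faults so far: 6)
  step 14: ref 3 -> FAULT, evict 5, frames=[3,2,6] (faults so far: 7)
  step 15: ref 3 -> HIT, frames=[3,2,6] (faults so far: 7)
  LRU total faults: 7
--- Optimal ---
  step 0: ref 5 -> FAULT, frames=[5,-,-] (faults so far: 1)
  step 1: ref 5 -> HIT, frames=[5,-,-] (faults so far: 1)
  step 2: ref 5 -> HIT, frames=[5,-,-] (faults so far: 1)
  step 3: ref 4 -> FAULT, frames=[5,4,-] (faults so far: 2)
  step 4: ref 1 -> FAULT, frames=[5,4,1] (faults so far: 3)
  step 5: ref 5 -> HIT, frames=[5,4,1] (faults so far: 3)
  step 6: ref 5 -> HIT, frames=[5,4,1] (faults so far: 3)
  step 7: ref 3 -> FAULT, evict 1, frames=[5,4,3] (faults so far: 4)
  step 8: ref 5 -> HIT, frames=[5,4,3] (faults so far: 4)
  step 9: ref 6 -> FAULT, evict 4, frames=[5,6,3] (faults so far: 5)
  step 10: ref 6 -> HIT, frames=[5,6,3] (faults so far: 5)
  step 11: ref 2 -> FAULT, evict 5, frames=[2,6,3] (faults so far: 6)
  step 12: ref 2 -> HIT, frames=[2,6,3] (faults so far: 6)
  step 13: ref 2 -> HIT, frames=[2,6,3] (faults so far: 6)
  step 14: ref 3 -> HIT, frames=[2,6,3] (faults so far: 6)
  step 15: ref 3 -> HIT, frames=[2,6,3] (faults so far: 6)
  Optimal total faults: 6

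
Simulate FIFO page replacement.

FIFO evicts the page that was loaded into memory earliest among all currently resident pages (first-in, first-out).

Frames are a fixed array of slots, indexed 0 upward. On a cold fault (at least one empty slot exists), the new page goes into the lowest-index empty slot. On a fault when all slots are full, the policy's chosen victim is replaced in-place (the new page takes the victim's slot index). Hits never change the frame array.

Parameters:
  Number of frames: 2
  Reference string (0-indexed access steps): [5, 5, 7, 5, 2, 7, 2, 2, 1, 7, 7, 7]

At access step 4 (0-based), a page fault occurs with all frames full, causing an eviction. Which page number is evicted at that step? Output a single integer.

Step 0: ref 5 -> FAULT, frames=[5,-]
Step 1: ref 5 -> HIT, frames=[5,-]
Step 2: ref 7 -> FAULT, frames=[5,7]
Step 3: ref 5 -> HIT, frames=[5,7]
Step 4: ref 2 -> FAULT, evict 5, frames=[2,7]
At step 4: evicted page 5

Answer: 5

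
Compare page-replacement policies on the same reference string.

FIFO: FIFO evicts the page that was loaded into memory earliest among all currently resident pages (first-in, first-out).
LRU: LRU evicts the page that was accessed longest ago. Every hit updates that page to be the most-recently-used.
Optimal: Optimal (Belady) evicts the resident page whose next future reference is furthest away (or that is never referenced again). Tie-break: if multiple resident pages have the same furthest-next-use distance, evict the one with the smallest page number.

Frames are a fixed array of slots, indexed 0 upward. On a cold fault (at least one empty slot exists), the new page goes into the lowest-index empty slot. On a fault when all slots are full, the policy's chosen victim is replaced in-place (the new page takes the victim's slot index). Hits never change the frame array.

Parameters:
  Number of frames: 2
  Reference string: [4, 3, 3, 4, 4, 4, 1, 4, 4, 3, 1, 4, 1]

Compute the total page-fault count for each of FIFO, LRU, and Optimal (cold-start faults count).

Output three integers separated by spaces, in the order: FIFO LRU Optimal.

Answer: 7 6 5

Derivation:
--- FIFO ---
  step 0: ref 4 -> FAULT, frames=[4,-] (faults so far: 1)
  step 1: ref 3 -> FAULT, frames=[4,3] (faults so far: 2)
  step 2: ref 3 -> HIT, frames=[4,3] (faults so far: 2)
  step 3: ref 4 -> HIT, frames=[4,3] (faults so far: 2)
  step 4: ref 4 -> HIT, frames=[4,3] (faults so far: 2)
  step 5: ref 4 -> HIT, frames=[4,3] (faults so far: 2)
  step 6: ref 1 -> FAULT, evict 4, frames=[1,3] (faults so far: 3)
  step 7: ref 4 -> FAULT, evict 3, frames=[1,4] (faults so far: 4)
  step 8: ref 4 -> HIT, frames=[1,4] (faults so far: 4)
  step 9: ref 3 -> FAULT, evict 1, frames=[3,4] (faults so far: 5)
  step 10: ref 1 -> FAULT, evict 4, frames=[3,1] (faults so far: 6)
  step 11: ref 4 -> FAULT, evict 3, frames=[4,1] (faults so far: 7)
  step 12: ref 1 -> HIT, frames=[4,1] (faults so far: 7)
  FIFO total faults: 7
--- LRU ---
  step 0: ref 4 -> FAULT, frames=[4,-] (faults so far: 1)
  step 1: ref 3 -> FAULT, frames=[4,3] (faults so far: 2)
  step 2: ref 3 -> HIT, frames=[4,3] (faults so far: 2)
  step 3: ref 4 -> HIT, frames=[4,3] (faults so far: 2)
  step 4: ref 4 -> HIT, frames=[4,3] (faults so far: 2)
  step 5: ref 4 -> HIT, frames=[4,3] (faults so far: 2)
  step 6: ref 1 -> FAULT, evict 3, frames=[4,1] (faults so far: 3)
  step 7: ref 4 -> HIT, frames=[4,1] (faults so far: 3)
  step 8: ref 4 -> HIT, frames=[4,1] (faults so far: 3)
  step 9: ref 3 -> FAULT, evict 1, frames=[4,3] (faults so far: 4)
  step 10: ref 1 -> FAULT, evict 4, frames=[1,3] (faults so far: 5)
  step 11: ref 4 -> FAULT, evict 3, frames=[1,4] (faults so far: 6)
  step 12: ref 1 -> HIT, frames=[1,4] (faults so far: 6)
  LRU total faults: 6
--- Optimal ---
  step 0: ref 4 -> FAULT, frames=[4,-] (faults so far: 1)
  step 1: ref 3 -> FAULT, frames=[4,3] (faults so far: 2)
  step 2: ref 3 -> HIT, frames=[4,3] (faults so far: 2)
  step 3: ref 4 -> HIT, frames=[4,3] (faults so far: 2)
  step 4: ref 4 -> HIT, frames=[4,3] (faults so far: 2)
  step 5: ref 4 -> HIT, frames=[4,3] (faults so far: 2)
  step 6: ref 1 -> FAULT, evict 3, frames=[4,1] (faults so far: 3)
  step 7: ref 4 -> HIT, frames=[4,1] (faults so far: 3)
  step 8: ref 4 -> HIT, frames=[4,1] (faults so far: 3)
  step 9: ref 3 -> FAULT, evict 4, frames=[3,1] (faults so far: 4)
  step 10: ref 1 -> HIT, frames=[3,1] (faults so far: 4)
  step 11: ref 4 -> FAULT, evict 3, frames=[4,1] (faults so far: 5)
  step 12: ref 1 -> HIT, frames=[4,1] (faults so far: 5)
  Optimal total faults: 5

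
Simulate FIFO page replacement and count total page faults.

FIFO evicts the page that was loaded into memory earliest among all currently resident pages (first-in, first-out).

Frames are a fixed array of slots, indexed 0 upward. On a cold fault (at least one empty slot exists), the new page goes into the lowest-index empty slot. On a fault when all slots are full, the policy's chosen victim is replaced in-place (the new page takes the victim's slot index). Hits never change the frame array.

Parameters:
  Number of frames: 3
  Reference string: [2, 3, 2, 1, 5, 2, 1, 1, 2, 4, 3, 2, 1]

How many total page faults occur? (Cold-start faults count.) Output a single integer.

Answer: 8

Derivation:
Step 0: ref 2 → FAULT, frames=[2,-,-]
Step 1: ref 3 → FAULT, frames=[2,3,-]
Step 2: ref 2 → HIT, frames=[2,3,-]
Step 3: ref 1 → FAULT, frames=[2,3,1]
Step 4: ref 5 → FAULT (evict 2), frames=[5,3,1]
Step 5: ref 2 → FAULT (evict 3), frames=[5,2,1]
Step 6: ref 1 → HIT, frames=[5,2,1]
Step 7: ref 1 → HIT, frames=[5,2,1]
Step 8: ref 2 → HIT, frames=[5,2,1]
Step 9: ref 4 → FAULT (evict 1), frames=[5,2,4]
Step 10: ref 3 → FAULT (evict 5), frames=[3,2,4]
Step 11: ref 2 → HIT, frames=[3,2,4]
Step 12: ref 1 → FAULT (evict 2), frames=[3,1,4]
Total faults: 8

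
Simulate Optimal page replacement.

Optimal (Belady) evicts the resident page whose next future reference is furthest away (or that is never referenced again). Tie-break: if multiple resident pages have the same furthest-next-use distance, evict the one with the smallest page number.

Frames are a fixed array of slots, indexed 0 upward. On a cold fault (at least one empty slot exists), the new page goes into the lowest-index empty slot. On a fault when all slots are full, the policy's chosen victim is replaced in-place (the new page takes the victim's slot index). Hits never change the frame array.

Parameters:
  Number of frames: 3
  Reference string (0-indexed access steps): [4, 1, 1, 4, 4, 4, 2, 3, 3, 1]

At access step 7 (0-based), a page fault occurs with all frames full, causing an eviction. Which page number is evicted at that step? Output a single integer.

Answer: 2

Derivation:
Step 0: ref 4 -> FAULT, frames=[4,-,-]
Step 1: ref 1 -> FAULT, frames=[4,1,-]
Step 2: ref 1 -> HIT, frames=[4,1,-]
Step 3: ref 4 -> HIT, frames=[4,1,-]
Step 4: ref 4 -> HIT, frames=[4,1,-]
Step 5: ref 4 -> HIT, frames=[4,1,-]
Step 6: ref 2 -> FAULT, frames=[4,1,2]
Step 7: ref 3 -> FAULT, evict 2, frames=[4,1,3]
At step 7: evicted page 2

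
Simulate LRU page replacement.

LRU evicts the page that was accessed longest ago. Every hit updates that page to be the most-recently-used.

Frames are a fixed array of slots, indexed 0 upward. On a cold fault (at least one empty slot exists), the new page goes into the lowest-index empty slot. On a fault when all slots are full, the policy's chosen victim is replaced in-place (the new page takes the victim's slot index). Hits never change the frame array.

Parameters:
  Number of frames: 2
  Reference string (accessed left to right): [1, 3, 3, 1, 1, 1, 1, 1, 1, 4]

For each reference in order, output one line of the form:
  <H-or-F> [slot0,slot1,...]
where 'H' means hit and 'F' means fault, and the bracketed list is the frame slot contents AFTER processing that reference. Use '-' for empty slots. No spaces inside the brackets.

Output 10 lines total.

F [1,-]
F [1,3]
H [1,3]
H [1,3]
H [1,3]
H [1,3]
H [1,3]
H [1,3]
H [1,3]
F [1,4]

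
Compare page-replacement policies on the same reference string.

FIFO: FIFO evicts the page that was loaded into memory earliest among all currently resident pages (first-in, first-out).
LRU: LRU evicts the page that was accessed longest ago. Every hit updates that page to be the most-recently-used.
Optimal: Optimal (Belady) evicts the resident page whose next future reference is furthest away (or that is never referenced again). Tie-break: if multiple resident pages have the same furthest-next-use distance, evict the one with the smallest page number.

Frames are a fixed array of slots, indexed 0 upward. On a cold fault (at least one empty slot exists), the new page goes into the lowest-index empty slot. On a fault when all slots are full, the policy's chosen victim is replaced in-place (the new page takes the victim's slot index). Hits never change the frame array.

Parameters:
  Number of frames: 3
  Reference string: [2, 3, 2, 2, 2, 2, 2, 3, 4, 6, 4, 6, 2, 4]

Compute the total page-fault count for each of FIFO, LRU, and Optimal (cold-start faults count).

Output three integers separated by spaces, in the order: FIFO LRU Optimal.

Answer: 5 5 4

Derivation:
--- FIFO ---
  step 0: ref 2 -> FAULT, frames=[2,-,-] (faults so far: 1)
  step 1: ref 3 -> FAULT, frames=[2,3,-] (faults so far: 2)
  step 2: ref 2 -> HIT, frames=[2,3,-] (faults so far: 2)
  step 3: ref 2 -> HIT, frames=[2,3,-] (faults so far: 2)
  step 4: ref 2 -> HIT, frames=[2,3,-] (faults so far: 2)
  step 5: ref 2 -> HIT, frames=[2,3,-] (faults so far: 2)
  step 6: ref 2 -> HIT, frames=[2,3,-] (faults so far: 2)
  step 7: ref 3 -> HIT, frames=[2,3,-] (faults so far: 2)
  step 8: ref 4 -> FAULT, frames=[2,3,4] (faults so far: 3)
  step 9: ref 6 -> FAULT, evict 2, frames=[6,3,4] (faults so far: 4)
  step 10: ref 4 -> HIT, frames=[6,3,4] (faults so far: 4)
  step 11: ref 6 -> HIT, frames=[6,3,4] (faults so far: 4)
  step 12: ref 2 -> FAULT, evict 3, frames=[6,2,4] (faults so far: 5)
  step 13: ref 4 -> HIT, frames=[6,2,4] (faults so far: 5)
  FIFO total faults: 5
--- LRU ---
  step 0: ref 2 -> FAULT, frames=[2,-,-] (faults so far: 1)
  step 1: ref 3 -> FAULT, frames=[2,3,-] (faults so far: 2)
  step 2: ref 2 -> HIT, frames=[2,3,-] (faults so far: 2)
  step 3: ref 2 -> HIT, frames=[2,3,-] (faults so far: 2)
  step 4: ref 2 -> HIT, frames=[2,3,-] (faults so far: 2)
  step 5: ref 2 -> HIT, frames=[2,3,-] (faults so far: 2)
  step 6: ref 2 -> HIT, frames=[2,3,-] (faults so far: 2)
  step 7: ref 3 -> HIT, frames=[2,3,-] (faults so far: 2)
  step 8: ref 4 -> FAULT, frames=[2,3,4] (faults so far: 3)
  step 9: ref 6 -> FAULT, evict 2, frames=[6,3,4] (faults so far: 4)
  step 10: ref 4 -> HIT, frames=[6,3,4] (faults so far: 4)
  step 11: ref 6 -> HIT, frames=[6,3,4] (faults so far: 4)
  step 12: ref 2 -> FAULT, evict 3, frames=[6,2,4] (faults so far: 5)
  step 13: ref 4 -> HIT, frames=[6,2,4] (faults so far: 5)
  LRU total faults: 5
--- Optimal ---
  step 0: ref 2 -> FAULT, frames=[2,-,-] (faults so far: 1)
  step 1: ref 3 -> FAULT, frames=[2,3,-] (faults so far: 2)
  step 2: ref 2 -> HIT, frames=[2,3,-] (faults so far: 2)
  step 3: ref 2 -> HIT, frames=[2,3,-] (faults so far: 2)
  step 4: ref 2 -> HIT, frames=[2,3,-] (faults so far: 2)
  step 5: ref 2 -> HIT, frames=[2,3,-] (faults so far: 2)
  step 6: ref 2 -> HIT, frames=[2,3,-] (faults so far: 2)
  step 7: ref 3 -> HIT, frames=[2,3,-] (faults so far: 2)
  step 8: ref 4 -> FAULT, frames=[2,3,4] (faults so far: 3)
  step 9: ref 6 -> FAULT, evict 3, frames=[2,6,4] (faults so far: 4)
  step 10: ref 4 -> HIT, frames=[2,6,4] (faults so far: 4)
  step 11: ref 6 -> HIT, frames=[2,6,4] (faults so far: 4)
  step 12: ref 2 -> HIT, frames=[2,6,4] (faults so far: 4)
  step 13: ref 4 -> HIT, frames=[2,6,4] (faults so far: 4)
  Optimal total faults: 4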